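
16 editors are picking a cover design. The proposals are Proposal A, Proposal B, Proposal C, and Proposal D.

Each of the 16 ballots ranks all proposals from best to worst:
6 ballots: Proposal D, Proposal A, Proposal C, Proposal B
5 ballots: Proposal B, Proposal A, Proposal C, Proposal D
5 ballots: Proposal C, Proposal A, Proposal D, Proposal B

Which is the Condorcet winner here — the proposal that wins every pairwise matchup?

Proposal A vs Proposal B: 11–5
Proposal A vs Proposal C: 11–5
Proposal A vs Proposal D: 10–6
Proposal A beats every other proposal.

Proposal A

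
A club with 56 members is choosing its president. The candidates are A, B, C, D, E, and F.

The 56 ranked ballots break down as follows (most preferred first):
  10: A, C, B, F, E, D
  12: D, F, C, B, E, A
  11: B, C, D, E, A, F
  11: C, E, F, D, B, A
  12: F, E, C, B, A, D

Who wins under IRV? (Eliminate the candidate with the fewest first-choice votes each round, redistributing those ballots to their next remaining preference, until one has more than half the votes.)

Round 1: A 10, B 11, C 11, D 12, E 0, F 12. E eliminated.
Round 2: A 10, B 11, C 11, D 12, F 12. A eliminated.
Round 3: B 11, C 21, D 12, F 12. B eliminated.
Round 4: C 32, D 12, F 12. C has a majority (≥29).

C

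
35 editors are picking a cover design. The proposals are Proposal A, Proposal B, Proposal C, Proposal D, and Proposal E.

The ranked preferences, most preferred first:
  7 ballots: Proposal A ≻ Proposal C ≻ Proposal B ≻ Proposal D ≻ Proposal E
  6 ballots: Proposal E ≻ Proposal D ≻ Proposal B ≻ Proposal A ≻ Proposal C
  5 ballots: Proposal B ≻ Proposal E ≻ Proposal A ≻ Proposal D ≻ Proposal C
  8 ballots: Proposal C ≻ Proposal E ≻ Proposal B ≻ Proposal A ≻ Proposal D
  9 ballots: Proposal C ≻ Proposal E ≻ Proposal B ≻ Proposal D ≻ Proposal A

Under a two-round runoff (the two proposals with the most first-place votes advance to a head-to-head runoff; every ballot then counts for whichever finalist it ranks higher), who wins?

Proposal A

Round 1 first-place votes: Proposal A 7, Proposal B 5, Proposal C 17, Proposal D 0, Proposal E 6. Proposal C and Proposal A advance.
Runoff: Proposal C is ranked above Proposal A on 17 ballots, Proposal A above Proposal C on 18.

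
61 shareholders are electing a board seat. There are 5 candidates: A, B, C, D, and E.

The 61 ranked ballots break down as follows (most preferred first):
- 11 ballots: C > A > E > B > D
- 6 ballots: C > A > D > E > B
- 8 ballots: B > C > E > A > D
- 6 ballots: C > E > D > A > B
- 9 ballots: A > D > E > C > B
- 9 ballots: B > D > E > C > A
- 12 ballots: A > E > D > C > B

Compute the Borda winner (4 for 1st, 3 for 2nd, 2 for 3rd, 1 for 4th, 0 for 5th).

A

A: 11×3 + 6×3 + 8×1 + 6×1 + 9×4 + 9×0 + 12×4 = 149
B: 11×1 + 6×0 + 8×4 + 6×0 + 9×0 + 9×4 + 12×0 = 79
C: 11×4 + 6×4 + 8×3 + 6×4 + 9×1 + 9×1 + 12×1 = 146
D: 11×0 + 6×2 + 8×0 + 6×2 + 9×3 + 9×3 + 12×2 = 102
E: 11×2 + 6×1 + 8×2 + 6×3 + 9×2 + 9×2 + 12×3 = 134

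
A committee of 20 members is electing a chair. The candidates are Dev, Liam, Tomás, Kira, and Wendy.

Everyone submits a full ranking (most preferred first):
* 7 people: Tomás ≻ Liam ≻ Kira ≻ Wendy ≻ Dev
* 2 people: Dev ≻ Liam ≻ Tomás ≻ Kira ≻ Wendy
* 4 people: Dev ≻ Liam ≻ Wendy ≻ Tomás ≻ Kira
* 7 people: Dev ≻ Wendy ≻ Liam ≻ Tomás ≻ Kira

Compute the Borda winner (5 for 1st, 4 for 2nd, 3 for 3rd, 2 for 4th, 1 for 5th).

Liam

Dev: 7×1 + 2×5 + 4×5 + 7×5 = 72
Liam: 7×4 + 2×4 + 4×4 + 7×3 = 73
Tomás: 7×5 + 2×3 + 4×2 + 7×2 = 63
Kira: 7×3 + 2×2 + 4×1 + 7×1 = 36
Wendy: 7×2 + 2×1 + 4×3 + 7×4 = 56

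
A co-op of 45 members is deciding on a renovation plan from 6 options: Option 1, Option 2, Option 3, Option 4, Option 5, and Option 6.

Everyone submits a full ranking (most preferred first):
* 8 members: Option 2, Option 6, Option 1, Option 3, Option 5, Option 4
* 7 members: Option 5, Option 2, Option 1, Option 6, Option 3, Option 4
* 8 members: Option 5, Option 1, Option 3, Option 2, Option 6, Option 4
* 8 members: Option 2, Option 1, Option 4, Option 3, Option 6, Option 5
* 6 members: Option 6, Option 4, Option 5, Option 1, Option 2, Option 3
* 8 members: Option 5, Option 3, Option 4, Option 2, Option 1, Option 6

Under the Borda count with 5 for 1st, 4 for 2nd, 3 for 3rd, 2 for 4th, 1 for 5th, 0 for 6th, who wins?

Option 1: 8×3 + 7×3 + 8×4 + 8×4 + 6×2 + 8×1 = 129
Option 2: 8×5 + 7×4 + 8×2 + 8×5 + 6×1 + 8×2 = 146
Option 3: 8×2 + 7×1 + 8×3 + 8×2 + 6×0 + 8×4 = 95
Option 4: 8×0 + 7×0 + 8×0 + 8×3 + 6×4 + 8×3 = 72
Option 5: 8×1 + 7×5 + 8×5 + 8×0 + 6×3 + 8×5 = 141
Option 6: 8×4 + 7×2 + 8×1 + 8×1 + 6×5 + 8×0 = 92

Option 2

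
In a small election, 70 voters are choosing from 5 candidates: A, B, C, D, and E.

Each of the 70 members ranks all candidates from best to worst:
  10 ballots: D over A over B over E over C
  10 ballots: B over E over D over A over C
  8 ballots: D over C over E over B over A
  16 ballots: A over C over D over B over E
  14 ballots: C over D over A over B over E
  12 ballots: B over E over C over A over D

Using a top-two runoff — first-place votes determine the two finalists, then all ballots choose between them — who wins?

D

Round 1 first-place votes: A 16, B 22, C 14, D 18, E 0. B and D advance.
Runoff: B is ranked above D on 22 ballots, D above B on 48.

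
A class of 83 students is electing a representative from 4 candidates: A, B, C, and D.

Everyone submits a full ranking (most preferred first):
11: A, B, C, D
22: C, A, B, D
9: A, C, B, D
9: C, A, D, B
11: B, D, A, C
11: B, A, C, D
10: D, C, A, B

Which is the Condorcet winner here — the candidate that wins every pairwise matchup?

A

A vs B: 61–22
A vs C: 42–41
A vs D: 62–21
A beats every other candidate.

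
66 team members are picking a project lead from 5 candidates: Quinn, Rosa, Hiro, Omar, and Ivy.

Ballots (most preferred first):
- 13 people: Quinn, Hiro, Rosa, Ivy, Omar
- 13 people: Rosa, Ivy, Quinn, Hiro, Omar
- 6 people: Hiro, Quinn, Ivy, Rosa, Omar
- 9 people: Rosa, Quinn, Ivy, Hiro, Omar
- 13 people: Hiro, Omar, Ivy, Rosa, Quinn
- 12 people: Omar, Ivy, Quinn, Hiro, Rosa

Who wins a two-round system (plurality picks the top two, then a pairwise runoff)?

Hiro

Round 1 first-place votes: Quinn 13, Rosa 22, Hiro 19, Omar 12, Ivy 0. Rosa and Hiro advance.
Runoff: Rosa is ranked above Hiro on 22 ballots, Hiro above Rosa on 44.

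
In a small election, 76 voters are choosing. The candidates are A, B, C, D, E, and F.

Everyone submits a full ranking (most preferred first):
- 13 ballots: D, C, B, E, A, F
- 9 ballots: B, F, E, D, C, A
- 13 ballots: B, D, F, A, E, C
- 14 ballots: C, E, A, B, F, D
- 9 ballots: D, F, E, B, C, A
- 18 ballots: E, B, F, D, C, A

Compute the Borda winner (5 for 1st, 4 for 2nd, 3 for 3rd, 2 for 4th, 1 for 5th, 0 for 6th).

B

A: 13×1 + 9×0 + 13×2 + 14×3 + 9×0 + 18×0 = 81
B: 13×3 + 9×5 + 13×5 + 14×2 + 9×2 + 18×4 = 267
C: 13×4 + 9×1 + 13×0 + 14×5 + 9×1 + 18×1 = 158
D: 13×5 + 9×2 + 13×4 + 14×0 + 9×5 + 18×2 = 216
E: 13×2 + 9×3 + 13×1 + 14×4 + 9×3 + 18×5 = 239
F: 13×0 + 9×4 + 13×3 + 14×1 + 9×4 + 18×3 = 179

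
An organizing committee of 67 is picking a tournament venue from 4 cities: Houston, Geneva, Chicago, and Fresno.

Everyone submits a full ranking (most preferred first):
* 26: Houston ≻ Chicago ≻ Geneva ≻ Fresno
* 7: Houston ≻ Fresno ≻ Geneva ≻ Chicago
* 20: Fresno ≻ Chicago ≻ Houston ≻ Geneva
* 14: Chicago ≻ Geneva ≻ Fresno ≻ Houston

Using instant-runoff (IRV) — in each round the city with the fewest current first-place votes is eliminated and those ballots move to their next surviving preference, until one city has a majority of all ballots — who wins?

Round 1: Houston 33, Geneva 0, Chicago 14, Fresno 20. Geneva eliminated.
Round 2: Houston 33, Chicago 14, Fresno 20. Chicago eliminated.
Round 3: Houston 33, Fresno 34. Fresno has a majority (≥34).

Fresno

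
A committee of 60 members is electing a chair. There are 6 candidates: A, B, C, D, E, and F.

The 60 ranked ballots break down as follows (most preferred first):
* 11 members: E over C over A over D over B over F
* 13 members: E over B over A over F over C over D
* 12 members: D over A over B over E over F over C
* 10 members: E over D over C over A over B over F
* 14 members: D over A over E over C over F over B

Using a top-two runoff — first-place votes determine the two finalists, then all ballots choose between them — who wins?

E

Round 1 first-place votes: A 0, B 0, C 0, D 26, E 34, F 0. E and D advance.
Runoff: E is ranked above D on 34 ballots, D above E on 26.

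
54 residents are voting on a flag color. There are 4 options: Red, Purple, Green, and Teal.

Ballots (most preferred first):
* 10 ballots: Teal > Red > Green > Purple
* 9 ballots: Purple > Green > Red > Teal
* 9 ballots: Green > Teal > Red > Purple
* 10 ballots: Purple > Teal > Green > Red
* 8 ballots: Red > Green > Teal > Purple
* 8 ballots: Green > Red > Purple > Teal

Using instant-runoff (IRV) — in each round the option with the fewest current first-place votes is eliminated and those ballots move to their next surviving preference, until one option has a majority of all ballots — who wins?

Round 1: Red 8, Purple 19, Green 17, Teal 10. Red eliminated.
Round 2: Purple 19, Green 25, Teal 10. Teal eliminated.
Round 3: Purple 19, Green 35. Green has a majority (≥28).

Green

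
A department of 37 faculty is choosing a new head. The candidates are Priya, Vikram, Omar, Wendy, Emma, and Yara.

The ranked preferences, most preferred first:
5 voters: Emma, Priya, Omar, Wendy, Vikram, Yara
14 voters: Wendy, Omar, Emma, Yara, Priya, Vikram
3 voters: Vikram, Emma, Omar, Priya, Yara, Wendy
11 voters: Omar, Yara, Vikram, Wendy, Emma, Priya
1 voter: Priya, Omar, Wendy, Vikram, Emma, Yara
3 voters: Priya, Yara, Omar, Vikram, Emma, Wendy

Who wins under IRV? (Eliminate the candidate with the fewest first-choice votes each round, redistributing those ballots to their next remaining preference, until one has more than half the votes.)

Round 1: Priya 4, Vikram 3, Omar 11, Wendy 14, Emma 5, Yara 0. Yara eliminated.
Round 2: Priya 4, Vikram 3, Omar 11, Wendy 14, Emma 5. Vikram eliminated.
Round 3: Priya 4, Omar 11, Wendy 14, Emma 8. Priya eliminated.
Round 4: Omar 15, Wendy 14, Emma 8. Emma eliminated.
Round 5: Omar 23, Wendy 14. Omar has a majority (≥19).

Omar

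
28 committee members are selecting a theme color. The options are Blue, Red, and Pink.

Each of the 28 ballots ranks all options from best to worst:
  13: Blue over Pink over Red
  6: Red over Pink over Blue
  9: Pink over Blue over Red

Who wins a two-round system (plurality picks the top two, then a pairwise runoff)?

Round 1 first-place votes: Blue 13, Red 6, Pink 9. Blue and Pink advance.
Runoff: Blue is ranked above Pink on 13 ballots, Pink above Blue on 15.

Pink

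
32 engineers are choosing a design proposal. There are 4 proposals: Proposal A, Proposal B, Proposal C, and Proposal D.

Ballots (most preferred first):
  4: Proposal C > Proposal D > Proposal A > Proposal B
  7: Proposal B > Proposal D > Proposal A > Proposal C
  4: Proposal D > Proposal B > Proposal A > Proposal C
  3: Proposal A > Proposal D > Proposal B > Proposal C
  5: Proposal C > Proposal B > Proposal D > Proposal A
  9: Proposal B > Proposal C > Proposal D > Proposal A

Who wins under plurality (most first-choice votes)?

First-place votes: Proposal A 3, Proposal B 16, Proposal C 9, Proposal D 4.

Proposal B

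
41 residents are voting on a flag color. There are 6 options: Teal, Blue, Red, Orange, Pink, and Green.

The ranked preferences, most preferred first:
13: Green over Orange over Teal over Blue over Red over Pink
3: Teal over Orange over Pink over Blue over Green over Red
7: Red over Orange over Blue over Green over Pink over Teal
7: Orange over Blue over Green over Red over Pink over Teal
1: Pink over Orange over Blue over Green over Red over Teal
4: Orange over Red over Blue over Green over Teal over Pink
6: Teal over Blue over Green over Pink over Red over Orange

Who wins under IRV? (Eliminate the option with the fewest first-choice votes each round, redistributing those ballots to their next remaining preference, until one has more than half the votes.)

Orange

Round 1: Teal 9, Blue 0, Red 7, Orange 11, Pink 1, Green 13. Blue eliminated.
Round 2: Teal 9, Red 7, Orange 11, Pink 1, Green 13. Pink eliminated.
Round 3: Teal 9, Red 7, Orange 12, Green 13. Red eliminated.
Round 4: Teal 9, Orange 19, Green 13. Teal eliminated.
Round 5: Orange 22, Green 19. Orange has a majority (≥21).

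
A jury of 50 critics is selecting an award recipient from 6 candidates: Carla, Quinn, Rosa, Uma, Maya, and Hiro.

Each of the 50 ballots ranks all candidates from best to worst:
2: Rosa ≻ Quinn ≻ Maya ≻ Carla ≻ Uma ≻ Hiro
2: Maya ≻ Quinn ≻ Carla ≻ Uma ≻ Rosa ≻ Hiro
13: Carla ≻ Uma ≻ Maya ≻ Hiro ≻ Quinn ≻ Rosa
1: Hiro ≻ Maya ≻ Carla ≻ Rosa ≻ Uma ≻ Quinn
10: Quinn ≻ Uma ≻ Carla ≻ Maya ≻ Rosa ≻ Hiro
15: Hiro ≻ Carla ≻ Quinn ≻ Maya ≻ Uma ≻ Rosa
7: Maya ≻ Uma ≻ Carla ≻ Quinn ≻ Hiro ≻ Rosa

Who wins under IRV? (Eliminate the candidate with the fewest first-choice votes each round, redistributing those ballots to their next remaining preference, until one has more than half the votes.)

Carla

Round 1: Carla 13, Quinn 10, Rosa 2, Uma 0, Maya 9, Hiro 16. Uma eliminated.
Round 2: Carla 13, Quinn 10, Rosa 2, Maya 9, Hiro 16. Rosa eliminated.
Round 3: Carla 13, Quinn 12, Maya 9, Hiro 16. Maya eliminated.
Round 4: Carla 20, Quinn 14, Hiro 16. Quinn eliminated.
Round 5: Carla 34, Hiro 16. Carla has a majority (≥26).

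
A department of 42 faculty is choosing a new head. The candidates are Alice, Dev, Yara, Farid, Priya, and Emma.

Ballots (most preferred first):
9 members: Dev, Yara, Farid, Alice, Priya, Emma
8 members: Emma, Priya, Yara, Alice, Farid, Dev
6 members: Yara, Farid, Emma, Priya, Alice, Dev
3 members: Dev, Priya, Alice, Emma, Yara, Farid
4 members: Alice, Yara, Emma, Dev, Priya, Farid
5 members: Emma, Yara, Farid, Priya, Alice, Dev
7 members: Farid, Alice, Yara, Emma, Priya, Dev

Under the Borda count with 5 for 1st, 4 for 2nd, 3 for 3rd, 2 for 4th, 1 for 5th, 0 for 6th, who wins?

Yara

Alice: 9×2 + 8×2 + 6×1 + 3×3 + 4×5 + 5×1 + 7×4 = 102
Dev: 9×5 + 8×0 + 6×0 + 3×5 + 4×2 + 5×0 + 7×0 = 68
Yara: 9×4 + 8×3 + 6×5 + 3×1 + 4×4 + 5×4 + 7×3 = 150
Farid: 9×3 + 8×1 + 6×4 + 3×0 + 4×0 + 5×3 + 7×5 = 109
Priya: 9×1 + 8×4 + 6×2 + 3×4 + 4×1 + 5×2 + 7×1 = 86
Emma: 9×0 + 8×5 + 6×3 + 3×2 + 4×3 + 5×5 + 7×2 = 115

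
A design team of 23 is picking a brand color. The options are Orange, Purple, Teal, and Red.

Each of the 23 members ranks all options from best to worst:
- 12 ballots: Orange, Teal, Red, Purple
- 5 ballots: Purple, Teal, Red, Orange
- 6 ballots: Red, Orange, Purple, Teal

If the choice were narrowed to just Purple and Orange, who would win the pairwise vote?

Orange

Purple is ranked above Orange on 5 ballots; Orange above Purple on 18.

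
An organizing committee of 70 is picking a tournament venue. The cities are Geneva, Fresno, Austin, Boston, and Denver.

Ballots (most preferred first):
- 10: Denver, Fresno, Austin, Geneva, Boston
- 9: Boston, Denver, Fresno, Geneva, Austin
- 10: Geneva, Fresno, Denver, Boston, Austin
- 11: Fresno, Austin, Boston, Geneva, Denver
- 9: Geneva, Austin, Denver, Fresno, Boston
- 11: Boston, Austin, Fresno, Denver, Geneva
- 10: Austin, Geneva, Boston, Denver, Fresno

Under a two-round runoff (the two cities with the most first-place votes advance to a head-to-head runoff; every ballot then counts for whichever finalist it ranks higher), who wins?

Round 1 first-place votes: Geneva 19, Fresno 11, Austin 10, Boston 20, Denver 10. Boston and Geneva advance.
Runoff: Boston is ranked above Geneva on 31 ballots, Geneva above Boston on 39.

Geneva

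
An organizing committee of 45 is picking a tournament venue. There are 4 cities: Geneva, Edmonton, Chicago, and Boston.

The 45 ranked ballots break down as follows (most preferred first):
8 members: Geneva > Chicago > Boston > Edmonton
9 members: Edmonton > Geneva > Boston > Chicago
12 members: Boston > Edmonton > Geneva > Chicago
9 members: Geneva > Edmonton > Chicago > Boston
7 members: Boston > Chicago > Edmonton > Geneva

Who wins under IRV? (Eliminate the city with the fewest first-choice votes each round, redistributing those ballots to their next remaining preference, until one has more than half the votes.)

Round 1: Geneva 17, Edmonton 9, Chicago 0, Boston 19. Chicago eliminated.
Round 2: Geneva 17, Edmonton 9, Boston 19. Edmonton eliminated.
Round 3: Geneva 26, Boston 19. Geneva has a majority (≥23).

Geneva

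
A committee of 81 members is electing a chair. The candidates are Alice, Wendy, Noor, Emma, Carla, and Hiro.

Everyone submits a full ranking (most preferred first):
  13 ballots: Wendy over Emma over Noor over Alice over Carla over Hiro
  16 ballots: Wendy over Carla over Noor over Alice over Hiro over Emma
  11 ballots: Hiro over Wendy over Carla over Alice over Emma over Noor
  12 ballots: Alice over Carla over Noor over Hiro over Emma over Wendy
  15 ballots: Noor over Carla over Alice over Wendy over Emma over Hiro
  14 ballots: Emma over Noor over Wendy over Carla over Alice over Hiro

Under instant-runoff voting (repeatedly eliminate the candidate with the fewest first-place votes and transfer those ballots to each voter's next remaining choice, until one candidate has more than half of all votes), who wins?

Round 1: Alice 12, Wendy 29, Noor 15, Emma 14, Carla 0, Hiro 11. Carla eliminated.
Round 2: Alice 12, Wendy 29, Noor 15, Emma 14, Hiro 11. Hiro eliminated.
Round 3: Alice 12, Wendy 40, Noor 15, Emma 14. Alice eliminated.
Round 4: Wendy 40, Noor 27, Emma 14. Emma eliminated.
Round 5: Wendy 40, Noor 41. Noor has a majority (≥41).

Noor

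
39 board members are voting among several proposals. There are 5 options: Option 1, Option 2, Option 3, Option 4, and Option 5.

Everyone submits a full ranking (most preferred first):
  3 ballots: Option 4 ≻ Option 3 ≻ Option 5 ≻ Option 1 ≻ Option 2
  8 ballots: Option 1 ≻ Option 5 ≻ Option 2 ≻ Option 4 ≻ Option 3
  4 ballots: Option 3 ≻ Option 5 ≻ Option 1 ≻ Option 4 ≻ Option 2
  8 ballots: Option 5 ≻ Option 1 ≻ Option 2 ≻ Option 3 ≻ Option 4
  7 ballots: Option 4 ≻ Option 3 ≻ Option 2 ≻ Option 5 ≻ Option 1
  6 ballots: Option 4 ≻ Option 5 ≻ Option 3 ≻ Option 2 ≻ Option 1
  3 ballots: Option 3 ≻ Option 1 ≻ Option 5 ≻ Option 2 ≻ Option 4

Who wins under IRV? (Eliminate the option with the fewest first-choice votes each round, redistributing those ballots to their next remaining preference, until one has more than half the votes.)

Option 5

Round 1: Option 1 8, Option 2 0, Option 3 7, Option 4 16, Option 5 8. Option 2 eliminated.
Round 2: Option 1 8, Option 3 7, Option 4 16, Option 5 8. Option 3 eliminated.
Round 3: Option 1 11, Option 4 16, Option 5 12. Option 1 eliminated.
Round 4: Option 4 16, Option 5 23. Option 5 has a majority (≥20).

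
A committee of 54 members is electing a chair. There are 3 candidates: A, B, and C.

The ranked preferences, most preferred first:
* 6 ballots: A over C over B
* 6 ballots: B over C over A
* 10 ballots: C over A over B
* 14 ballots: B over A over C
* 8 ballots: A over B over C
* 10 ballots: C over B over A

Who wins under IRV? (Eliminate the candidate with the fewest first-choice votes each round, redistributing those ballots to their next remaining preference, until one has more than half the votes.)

B

Round 1: A 14, B 20, C 20. A eliminated.
Round 2: B 28, C 26. B has a majority (≥28).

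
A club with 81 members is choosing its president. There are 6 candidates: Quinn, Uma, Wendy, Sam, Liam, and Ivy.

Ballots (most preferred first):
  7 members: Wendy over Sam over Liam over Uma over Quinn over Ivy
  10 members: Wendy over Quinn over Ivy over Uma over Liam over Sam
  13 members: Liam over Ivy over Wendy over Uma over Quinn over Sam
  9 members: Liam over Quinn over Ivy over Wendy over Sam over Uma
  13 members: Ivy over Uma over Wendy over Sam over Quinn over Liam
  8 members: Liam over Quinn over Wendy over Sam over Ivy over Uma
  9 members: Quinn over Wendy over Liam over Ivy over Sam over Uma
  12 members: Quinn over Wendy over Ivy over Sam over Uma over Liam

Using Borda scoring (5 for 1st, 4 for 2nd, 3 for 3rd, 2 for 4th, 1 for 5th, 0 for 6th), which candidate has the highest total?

Quinn: 7×1 + 10×4 + 13×1 + 9×4 + 13×1 + 8×4 + 9×5 + 12×5 = 246
Uma: 7×2 + 10×2 + 13×2 + 9×0 + 13×4 + 8×0 + 9×0 + 12×1 = 124
Wendy: 7×5 + 10×5 + 13×3 + 9×2 + 13×3 + 8×3 + 9×4 + 12×4 = 289
Sam: 7×4 + 10×0 + 13×0 + 9×1 + 13×2 + 8×2 + 9×1 + 12×2 = 112
Liam: 7×3 + 10×1 + 13×5 + 9×5 + 13×0 + 8×5 + 9×3 + 12×0 = 208
Ivy: 7×0 + 10×3 + 13×4 + 9×3 + 13×5 + 8×1 + 9×2 + 12×3 = 236

Wendy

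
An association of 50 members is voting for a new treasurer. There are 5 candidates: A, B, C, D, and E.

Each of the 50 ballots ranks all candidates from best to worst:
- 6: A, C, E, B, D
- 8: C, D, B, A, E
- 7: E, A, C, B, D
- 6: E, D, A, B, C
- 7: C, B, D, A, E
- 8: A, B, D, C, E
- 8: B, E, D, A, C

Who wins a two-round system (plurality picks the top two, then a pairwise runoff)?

A

Round 1 first-place votes: A 14, B 8, C 15, D 0, E 13. C and A advance.
Runoff: C is ranked above A on 15 ballots, A above C on 35.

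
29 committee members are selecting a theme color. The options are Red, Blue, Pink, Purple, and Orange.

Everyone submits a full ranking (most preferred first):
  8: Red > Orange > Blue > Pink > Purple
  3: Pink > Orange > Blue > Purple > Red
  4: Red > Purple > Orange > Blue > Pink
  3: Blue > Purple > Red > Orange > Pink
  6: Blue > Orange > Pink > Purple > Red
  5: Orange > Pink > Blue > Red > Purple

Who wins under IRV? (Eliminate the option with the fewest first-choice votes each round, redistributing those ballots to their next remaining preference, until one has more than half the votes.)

Blue

Round 1: Red 12, Blue 9, Pink 3, Purple 0, Orange 5. Purple eliminated.
Round 2: Red 12, Blue 9, Pink 3, Orange 5. Pink eliminated.
Round 3: Red 12, Blue 9, Orange 8. Orange eliminated.
Round 4: Red 12, Blue 17. Blue has a majority (≥15).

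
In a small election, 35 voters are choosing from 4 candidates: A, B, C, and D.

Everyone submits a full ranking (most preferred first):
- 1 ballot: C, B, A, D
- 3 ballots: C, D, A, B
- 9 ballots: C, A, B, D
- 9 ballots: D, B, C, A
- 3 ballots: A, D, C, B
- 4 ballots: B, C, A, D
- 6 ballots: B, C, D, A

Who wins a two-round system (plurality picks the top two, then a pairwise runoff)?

B

Round 1 first-place votes: A 3, B 10, C 13, D 9. C and B advance.
Runoff: C is ranked above B on 16 ballots, B above C on 19.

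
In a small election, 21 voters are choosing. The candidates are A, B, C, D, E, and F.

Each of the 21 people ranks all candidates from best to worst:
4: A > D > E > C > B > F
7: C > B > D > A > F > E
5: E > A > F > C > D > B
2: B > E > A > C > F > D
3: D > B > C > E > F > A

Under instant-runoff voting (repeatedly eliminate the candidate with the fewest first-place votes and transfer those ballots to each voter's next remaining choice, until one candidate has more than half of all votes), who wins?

E

Round 1: A 4, B 2, C 7, D 3, E 5, F 0. F eliminated.
Round 2: A 4, B 2, C 7, D 3, E 5. B eliminated.
Round 3: A 4, C 7, D 3, E 7. D eliminated.
Round 4: A 4, C 10, E 7. A eliminated.
Round 5: C 10, E 11. E has a majority (≥11).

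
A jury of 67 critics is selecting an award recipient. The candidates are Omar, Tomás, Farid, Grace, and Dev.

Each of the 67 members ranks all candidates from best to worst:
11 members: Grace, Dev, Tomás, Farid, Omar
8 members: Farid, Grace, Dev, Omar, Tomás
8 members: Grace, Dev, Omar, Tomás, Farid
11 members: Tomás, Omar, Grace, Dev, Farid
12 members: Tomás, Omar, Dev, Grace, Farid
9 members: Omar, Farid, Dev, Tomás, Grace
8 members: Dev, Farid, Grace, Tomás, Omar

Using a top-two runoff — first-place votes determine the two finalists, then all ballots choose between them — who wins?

Round 1 first-place votes: Omar 9, Tomás 23, Farid 8, Grace 19, Dev 8. Tomás and Grace advance.
Runoff: Tomás is ranked above Grace on 32 ballots, Grace above Tomás on 35.

Grace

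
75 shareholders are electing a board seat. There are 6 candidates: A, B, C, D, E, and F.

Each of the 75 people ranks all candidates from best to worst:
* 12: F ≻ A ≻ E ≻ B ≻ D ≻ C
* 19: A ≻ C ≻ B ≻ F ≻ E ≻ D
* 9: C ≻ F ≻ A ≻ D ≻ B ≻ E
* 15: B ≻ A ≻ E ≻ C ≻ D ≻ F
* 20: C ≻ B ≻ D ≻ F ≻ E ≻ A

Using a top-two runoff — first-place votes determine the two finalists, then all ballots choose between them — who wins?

Round 1 first-place votes: A 19, B 15, C 29, D 0, E 0, F 12. C and A advance.
Runoff: C is ranked above A on 29 ballots, A above C on 46.

A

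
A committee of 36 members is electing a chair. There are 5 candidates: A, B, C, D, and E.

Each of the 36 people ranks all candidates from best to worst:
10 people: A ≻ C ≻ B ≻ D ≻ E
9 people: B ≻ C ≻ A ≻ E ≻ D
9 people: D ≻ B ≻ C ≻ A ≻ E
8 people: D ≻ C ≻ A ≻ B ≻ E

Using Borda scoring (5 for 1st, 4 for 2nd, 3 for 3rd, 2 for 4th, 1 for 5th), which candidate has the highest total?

C

A: 10×5 + 9×3 + 9×2 + 8×3 = 119
B: 10×3 + 9×5 + 9×4 + 8×2 = 127
C: 10×4 + 9×4 + 9×3 + 8×4 = 135
D: 10×2 + 9×1 + 9×5 + 8×5 = 114
E: 10×1 + 9×2 + 9×1 + 8×1 = 45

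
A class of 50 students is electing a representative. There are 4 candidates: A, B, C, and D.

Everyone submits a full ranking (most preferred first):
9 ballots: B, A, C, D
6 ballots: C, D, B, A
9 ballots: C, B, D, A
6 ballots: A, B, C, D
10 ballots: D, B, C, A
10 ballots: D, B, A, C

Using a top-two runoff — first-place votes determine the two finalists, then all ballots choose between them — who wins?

C

Round 1 first-place votes: A 6, B 9, C 15, D 20. D and C advance.
Runoff: D is ranked above C on 20 ballots, C above D on 30.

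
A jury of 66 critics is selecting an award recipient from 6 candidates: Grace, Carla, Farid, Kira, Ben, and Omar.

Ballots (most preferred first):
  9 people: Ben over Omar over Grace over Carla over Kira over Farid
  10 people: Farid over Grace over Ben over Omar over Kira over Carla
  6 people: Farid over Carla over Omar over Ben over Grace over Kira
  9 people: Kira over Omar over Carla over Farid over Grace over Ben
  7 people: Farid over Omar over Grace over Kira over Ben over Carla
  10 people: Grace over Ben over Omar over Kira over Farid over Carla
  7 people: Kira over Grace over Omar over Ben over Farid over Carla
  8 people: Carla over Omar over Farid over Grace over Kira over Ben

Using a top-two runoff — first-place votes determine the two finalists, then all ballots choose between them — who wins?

Round 1 first-place votes: Grace 10, Carla 8, Farid 23, Kira 16, Ben 9, Omar 0. Farid and Kira advance.
Runoff: Farid is ranked above Kira on 31 ballots, Kira above Farid on 35.

Kira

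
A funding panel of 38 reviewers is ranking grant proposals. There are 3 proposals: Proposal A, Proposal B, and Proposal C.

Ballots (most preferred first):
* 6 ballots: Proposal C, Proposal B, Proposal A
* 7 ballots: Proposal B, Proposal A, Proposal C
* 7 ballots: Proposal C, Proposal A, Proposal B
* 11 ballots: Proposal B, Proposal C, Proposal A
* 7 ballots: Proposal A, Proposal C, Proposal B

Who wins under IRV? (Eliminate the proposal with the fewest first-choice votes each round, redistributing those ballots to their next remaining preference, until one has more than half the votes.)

Round 1: Proposal A 7, Proposal B 18, Proposal C 13. Proposal A eliminated.
Round 2: Proposal B 18, Proposal C 20. Proposal C has a majority (≥20).

Proposal C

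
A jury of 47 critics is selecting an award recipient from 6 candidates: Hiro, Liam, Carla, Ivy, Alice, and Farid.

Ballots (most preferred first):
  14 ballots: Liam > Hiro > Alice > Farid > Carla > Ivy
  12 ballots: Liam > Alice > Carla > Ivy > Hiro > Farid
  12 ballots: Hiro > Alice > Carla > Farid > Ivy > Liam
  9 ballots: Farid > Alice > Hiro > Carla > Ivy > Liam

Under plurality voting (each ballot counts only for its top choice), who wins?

Liam

First-place votes: Hiro 12, Liam 26, Carla 0, Ivy 0, Alice 0, Farid 9.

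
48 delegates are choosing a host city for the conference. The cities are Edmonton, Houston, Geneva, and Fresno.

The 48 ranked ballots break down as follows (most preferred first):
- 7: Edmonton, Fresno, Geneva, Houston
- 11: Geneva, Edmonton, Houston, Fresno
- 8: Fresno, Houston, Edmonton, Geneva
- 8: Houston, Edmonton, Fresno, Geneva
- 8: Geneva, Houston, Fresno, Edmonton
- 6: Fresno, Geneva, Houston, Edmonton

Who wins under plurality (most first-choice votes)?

First-place votes: Edmonton 7, Houston 8, Geneva 19, Fresno 14.

Geneva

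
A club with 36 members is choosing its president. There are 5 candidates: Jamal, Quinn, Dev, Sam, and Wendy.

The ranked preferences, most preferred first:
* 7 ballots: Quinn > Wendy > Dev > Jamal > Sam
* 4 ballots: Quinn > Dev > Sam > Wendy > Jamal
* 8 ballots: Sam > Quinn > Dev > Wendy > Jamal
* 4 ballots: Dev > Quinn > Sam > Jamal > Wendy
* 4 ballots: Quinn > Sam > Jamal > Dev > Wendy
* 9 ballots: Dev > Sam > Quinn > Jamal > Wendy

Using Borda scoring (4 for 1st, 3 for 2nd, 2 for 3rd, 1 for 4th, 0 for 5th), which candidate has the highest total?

Quinn

Jamal: 7×1 + 4×0 + 8×0 + 4×1 + 4×2 + 9×1 = 28
Quinn: 7×4 + 4×4 + 8×3 + 4×3 + 4×4 + 9×2 = 114
Dev: 7×2 + 4×3 + 8×2 + 4×4 + 4×1 + 9×4 = 98
Sam: 7×0 + 4×2 + 8×4 + 4×2 + 4×3 + 9×3 = 87
Wendy: 7×3 + 4×1 + 8×1 + 4×0 + 4×0 + 9×0 = 33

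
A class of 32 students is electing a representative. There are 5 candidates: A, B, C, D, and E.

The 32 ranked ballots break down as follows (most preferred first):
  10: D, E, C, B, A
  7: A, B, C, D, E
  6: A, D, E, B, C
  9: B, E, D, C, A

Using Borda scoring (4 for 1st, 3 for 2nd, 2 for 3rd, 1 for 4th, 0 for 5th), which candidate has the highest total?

A: 10×0 + 7×4 + 6×4 + 9×0 = 52
B: 10×1 + 7×3 + 6×1 + 9×4 = 73
C: 10×2 + 7×2 + 6×0 + 9×1 = 43
D: 10×4 + 7×1 + 6×3 + 9×2 = 83
E: 10×3 + 7×0 + 6×2 + 9×3 = 69

D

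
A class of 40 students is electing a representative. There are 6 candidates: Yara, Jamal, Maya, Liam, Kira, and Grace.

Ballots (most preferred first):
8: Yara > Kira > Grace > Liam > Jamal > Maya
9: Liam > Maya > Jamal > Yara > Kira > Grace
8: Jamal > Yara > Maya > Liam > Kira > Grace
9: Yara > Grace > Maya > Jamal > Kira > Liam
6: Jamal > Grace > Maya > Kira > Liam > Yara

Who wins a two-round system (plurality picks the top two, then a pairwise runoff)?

Jamal

Round 1 first-place votes: Yara 17, Jamal 14, Maya 0, Liam 9, Kira 0, Grace 0. Yara and Jamal advance.
Runoff: Yara is ranked above Jamal on 17 ballots, Jamal above Yara on 23.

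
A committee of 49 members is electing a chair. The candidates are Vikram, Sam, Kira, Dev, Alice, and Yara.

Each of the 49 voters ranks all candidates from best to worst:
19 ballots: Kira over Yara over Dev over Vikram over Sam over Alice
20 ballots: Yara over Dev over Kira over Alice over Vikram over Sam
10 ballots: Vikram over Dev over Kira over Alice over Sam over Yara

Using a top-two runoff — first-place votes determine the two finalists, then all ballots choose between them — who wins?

Kira

Round 1 first-place votes: Vikram 10, Sam 0, Kira 19, Dev 0, Alice 0, Yara 20. Yara and Kira advance.
Runoff: Yara is ranked above Kira on 20 ballots, Kira above Yara on 29.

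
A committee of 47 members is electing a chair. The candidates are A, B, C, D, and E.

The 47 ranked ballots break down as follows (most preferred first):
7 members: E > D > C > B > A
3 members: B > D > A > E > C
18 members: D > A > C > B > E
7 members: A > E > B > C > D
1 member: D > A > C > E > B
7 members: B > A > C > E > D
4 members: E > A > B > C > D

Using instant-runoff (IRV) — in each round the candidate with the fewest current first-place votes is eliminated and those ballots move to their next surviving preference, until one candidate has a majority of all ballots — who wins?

Round 1: A 7, B 10, C 0, D 19, E 11. C eliminated.
Round 2: A 7, B 10, D 19, E 11. A eliminated.
Round 3: B 10, D 19, E 18. B eliminated.
Round 4: D 22, E 25. E has a majority (≥24).

E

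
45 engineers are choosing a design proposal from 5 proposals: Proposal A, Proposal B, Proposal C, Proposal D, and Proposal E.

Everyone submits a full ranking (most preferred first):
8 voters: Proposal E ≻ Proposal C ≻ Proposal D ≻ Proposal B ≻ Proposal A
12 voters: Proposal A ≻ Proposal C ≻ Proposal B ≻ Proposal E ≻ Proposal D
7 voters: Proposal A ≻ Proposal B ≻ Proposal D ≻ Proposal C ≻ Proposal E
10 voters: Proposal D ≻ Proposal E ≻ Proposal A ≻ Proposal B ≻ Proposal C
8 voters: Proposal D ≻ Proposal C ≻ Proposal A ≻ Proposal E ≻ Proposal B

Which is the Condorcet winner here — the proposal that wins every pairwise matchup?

Proposal D

Proposal D vs Proposal A: 26–19
Proposal D vs Proposal B: 26–19
Proposal D vs Proposal C: 25–20
Proposal D vs Proposal E: 25–20
Proposal D beats every other proposal.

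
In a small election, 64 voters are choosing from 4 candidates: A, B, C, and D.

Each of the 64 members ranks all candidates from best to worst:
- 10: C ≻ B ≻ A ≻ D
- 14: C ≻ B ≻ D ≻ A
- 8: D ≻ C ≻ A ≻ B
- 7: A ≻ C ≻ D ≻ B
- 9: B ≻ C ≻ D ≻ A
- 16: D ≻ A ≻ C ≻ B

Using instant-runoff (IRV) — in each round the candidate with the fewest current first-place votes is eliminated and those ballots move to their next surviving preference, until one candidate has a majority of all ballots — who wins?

C

Round 1: A 7, B 9, C 24, D 24. A eliminated.
Round 2: B 9, C 31, D 24. B eliminated.
Round 3: C 40, D 24. C has a majority (≥33).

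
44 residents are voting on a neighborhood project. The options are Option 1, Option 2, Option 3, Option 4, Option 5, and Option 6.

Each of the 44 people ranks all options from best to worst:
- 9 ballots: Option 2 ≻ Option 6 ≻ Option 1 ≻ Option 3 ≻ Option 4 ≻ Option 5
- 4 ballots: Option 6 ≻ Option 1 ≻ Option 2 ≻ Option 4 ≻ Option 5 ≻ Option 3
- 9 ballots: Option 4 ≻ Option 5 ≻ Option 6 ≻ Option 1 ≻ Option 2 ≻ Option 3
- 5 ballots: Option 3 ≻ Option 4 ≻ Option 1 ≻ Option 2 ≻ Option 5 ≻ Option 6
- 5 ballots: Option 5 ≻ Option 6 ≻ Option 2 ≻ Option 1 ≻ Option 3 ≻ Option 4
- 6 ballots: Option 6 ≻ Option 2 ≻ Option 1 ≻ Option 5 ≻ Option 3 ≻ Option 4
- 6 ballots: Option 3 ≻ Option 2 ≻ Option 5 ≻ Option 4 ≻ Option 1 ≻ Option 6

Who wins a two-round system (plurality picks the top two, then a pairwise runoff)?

Option 6

Round 1 first-place votes: Option 1 0, Option 2 9, Option 3 11, Option 4 9, Option 5 5, Option 6 10. Option 3 and Option 6 advance.
Runoff: Option 3 is ranked above Option 6 on 11 ballots, Option 6 above Option 3 on 33.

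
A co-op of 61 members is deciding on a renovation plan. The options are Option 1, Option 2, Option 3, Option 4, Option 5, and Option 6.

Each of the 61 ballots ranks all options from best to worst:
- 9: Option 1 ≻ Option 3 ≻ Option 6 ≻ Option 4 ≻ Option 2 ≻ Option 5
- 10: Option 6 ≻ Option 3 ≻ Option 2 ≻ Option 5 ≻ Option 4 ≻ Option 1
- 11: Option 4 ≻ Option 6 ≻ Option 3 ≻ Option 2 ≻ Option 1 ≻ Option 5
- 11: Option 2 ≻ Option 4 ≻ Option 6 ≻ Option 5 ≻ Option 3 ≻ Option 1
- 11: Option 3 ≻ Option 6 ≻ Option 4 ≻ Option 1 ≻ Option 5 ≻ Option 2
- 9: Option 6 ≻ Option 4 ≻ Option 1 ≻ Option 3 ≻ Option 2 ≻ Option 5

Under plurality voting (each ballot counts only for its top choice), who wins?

First-place votes: Option 1 9, Option 2 11, Option 3 11, Option 4 11, Option 5 0, Option 6 19.

Option 6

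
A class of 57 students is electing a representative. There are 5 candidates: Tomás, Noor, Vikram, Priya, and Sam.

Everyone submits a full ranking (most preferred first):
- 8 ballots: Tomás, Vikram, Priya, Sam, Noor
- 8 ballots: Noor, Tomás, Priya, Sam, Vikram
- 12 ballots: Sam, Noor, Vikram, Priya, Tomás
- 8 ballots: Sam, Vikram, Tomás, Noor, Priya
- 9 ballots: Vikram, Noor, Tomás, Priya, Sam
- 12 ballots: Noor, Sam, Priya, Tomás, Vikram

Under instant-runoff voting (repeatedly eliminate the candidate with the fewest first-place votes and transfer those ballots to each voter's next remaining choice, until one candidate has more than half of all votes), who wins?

Round 1: Tomás 8, Noor 20, Vikram 9, Priya 0, Sam 20. Priya eliminated.
Round 2: Tomás 8, Noor 20, Vikram 9, Sam 20. Tomás eliminated.
Round 3: Noor 20, Vikram 17, Sam 20. Vikram eliminated.
Round 4: Noor 29, Sam 28. Noor has a majority (≥29).

Noor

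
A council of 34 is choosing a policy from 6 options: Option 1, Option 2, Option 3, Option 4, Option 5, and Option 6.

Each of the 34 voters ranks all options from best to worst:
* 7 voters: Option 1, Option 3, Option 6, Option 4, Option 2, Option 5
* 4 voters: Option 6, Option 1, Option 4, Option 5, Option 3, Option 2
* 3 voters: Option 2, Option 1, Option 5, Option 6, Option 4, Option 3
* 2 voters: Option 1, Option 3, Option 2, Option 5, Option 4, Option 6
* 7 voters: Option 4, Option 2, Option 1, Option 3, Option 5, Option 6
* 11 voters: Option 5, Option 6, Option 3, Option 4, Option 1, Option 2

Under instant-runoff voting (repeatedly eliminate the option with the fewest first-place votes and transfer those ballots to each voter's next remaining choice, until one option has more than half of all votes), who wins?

Option 1

Round 1: Option 1 9, Option 2 3, Option 3 0, Option 4 7, Option 5 11, Option 6 4. Option 3 eliminated.
Round 2: Option 1 9, Option 2 3, Option 4 7, Option 5 11, Option 6 4. Option 2 eliminated.
Round 3: Option 1 12, Option 4 7, Option 5 11, Option 6 4. Option 6 eliminated.
Round 4: Option 1 16, Option 4 7, Option 5 11. Option 4 eliminated.
Round 5: Option 1 23, Option 5 11. Option 1 has a majority (≥18).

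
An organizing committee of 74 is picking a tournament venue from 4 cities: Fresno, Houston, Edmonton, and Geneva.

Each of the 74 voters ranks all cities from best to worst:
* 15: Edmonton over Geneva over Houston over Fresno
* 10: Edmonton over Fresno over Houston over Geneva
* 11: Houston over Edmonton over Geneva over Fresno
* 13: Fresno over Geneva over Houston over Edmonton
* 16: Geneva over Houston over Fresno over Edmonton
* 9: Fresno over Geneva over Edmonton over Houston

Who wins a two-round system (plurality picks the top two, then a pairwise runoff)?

Fresno

Round 1 first-place votes: Fresno 22, Houston 11, Edmonton 25, Geneva 16. Edmonton and Fresno advance.
Runoff: Edmonton is ranked above Fresno on 36 ballots, Fresno above Edmonton on 38.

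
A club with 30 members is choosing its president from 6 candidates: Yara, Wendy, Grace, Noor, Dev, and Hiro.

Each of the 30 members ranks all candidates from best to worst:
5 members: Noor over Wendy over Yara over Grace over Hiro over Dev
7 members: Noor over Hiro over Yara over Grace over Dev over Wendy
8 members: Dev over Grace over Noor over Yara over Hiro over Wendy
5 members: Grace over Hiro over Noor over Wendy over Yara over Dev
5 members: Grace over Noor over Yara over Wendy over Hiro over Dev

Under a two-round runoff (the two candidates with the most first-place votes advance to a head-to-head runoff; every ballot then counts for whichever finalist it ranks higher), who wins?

Round 1 first-place votes: Yara 0, Wendy 0, Grace 10, Noor 12, Dev 8, Hiro 0. Noor and Grace advance.
Runoff: Noor is ranked above Grace on 12 ballots, Grace above Noor on 18.

Grace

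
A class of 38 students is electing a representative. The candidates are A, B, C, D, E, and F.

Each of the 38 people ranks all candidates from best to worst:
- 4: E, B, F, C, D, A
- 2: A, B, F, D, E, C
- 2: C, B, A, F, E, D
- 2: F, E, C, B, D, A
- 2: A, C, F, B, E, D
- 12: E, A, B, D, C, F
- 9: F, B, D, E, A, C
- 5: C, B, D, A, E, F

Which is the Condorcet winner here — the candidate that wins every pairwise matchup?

B vs A: 22–16
B vs C: 27–11
B vs D: 38–0
B vs E: 20–18
B vs F: 25–13
B beats every other candidate.

B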